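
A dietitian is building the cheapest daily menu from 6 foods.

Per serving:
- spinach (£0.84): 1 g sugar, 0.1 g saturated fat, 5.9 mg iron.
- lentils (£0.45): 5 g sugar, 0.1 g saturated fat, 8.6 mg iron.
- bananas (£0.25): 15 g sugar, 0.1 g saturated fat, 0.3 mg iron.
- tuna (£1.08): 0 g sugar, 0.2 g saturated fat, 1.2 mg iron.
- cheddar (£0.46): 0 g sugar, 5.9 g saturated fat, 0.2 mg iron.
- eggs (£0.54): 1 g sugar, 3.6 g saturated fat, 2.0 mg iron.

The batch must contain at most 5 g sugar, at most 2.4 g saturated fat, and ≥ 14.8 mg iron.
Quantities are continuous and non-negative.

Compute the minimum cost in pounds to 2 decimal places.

£1.56

Set it up as a linear program. Let x1 = servings of spinach, x2 = servings of lentils, x3 = servings of bananas, x4 = servings of tuna, x5 = servings of cheddar, x6 = servings of eggs.
Minimize 0.84x1 + 0.45x2 + 0.25x3 + 1.08x4 + 0.46x5 + 0.54x6 s.t.:
  1x1 + 5x2 + 15x3 + 1x6 ≤ 5   (sugar)
  0.1x1 + 0.1x2 + 0.1x3 + 0.2x4 + 5.9x5 + 3.6x6 ≤ 2.4   (saturated fat)
  5.9x1 + 8.6x2 + 0.3x3 + 1.2x4 + 0.2x5 + 2x6 ≥ 14.8   (iron)
  x1, x2, x3, x4, x5, x6 ≥ 0.
The minimum-cost mix takes nothing from bananas, tuna, cheddar, eggs — only spinach, lentils. The sugar and iron requirements are met with equality.
Optimal quantities: spinach = 1.483 servings, lentils = 0.7033 servings.
Cost = 0.84·1.483 + 0.45·0.7033 = 1.5622.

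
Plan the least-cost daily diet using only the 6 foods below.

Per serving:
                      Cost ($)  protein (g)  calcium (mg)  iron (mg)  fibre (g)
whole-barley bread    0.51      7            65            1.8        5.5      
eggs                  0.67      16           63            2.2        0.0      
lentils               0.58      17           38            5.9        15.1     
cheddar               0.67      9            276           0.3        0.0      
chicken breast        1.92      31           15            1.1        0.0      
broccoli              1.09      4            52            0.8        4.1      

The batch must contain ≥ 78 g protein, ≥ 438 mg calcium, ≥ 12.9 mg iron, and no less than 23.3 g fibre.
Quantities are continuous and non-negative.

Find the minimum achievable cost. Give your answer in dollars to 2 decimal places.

Treat it as an LP. Let x1 = servings of whole-barley bread, x2 = servings of eggs, x3 = servings of lentils, x4 = servings of cheddar, x5 = servings of chicken breast, x6 = servings of broccoli.
Minimize 0.51x1 + 0.67x2 + 0.58x3 + 0.67x4 + 1.92x5 + 1.09x6 subject to:
  7x1 + 16x2 + 17x3 + 9x4 + 31x5 + 4x6 ≥ 78   (protein)
  65x1 + 63x2 + 38x3 + 276x4 + 15x5 + 52x6 ≥ 438   (calcium)
  1.8x1 + 2.2x2 + 5.9x3 + 0.3x4 + 1.1x5 + 0.8x6 ≥ 12.9   (iron)
  5.5x1 + 15.1x3 + 4.1x6 ≥ 23.3   (fibre)
  x1, x2, x3, x4, x5, x6 ≥ 0.
The minimum-cost mix takes nothing from whole-barley bread, eggs, chicken breast, broccoli — only lentils, cheddar. There the protein and calcium constraints are tight.
Optimal quantities: lentils = 4.043 servings, cheddar = 1.03 servings.
Objective = 0.58·4.043 + 0.67·1.03 = 3.03504.

$3.04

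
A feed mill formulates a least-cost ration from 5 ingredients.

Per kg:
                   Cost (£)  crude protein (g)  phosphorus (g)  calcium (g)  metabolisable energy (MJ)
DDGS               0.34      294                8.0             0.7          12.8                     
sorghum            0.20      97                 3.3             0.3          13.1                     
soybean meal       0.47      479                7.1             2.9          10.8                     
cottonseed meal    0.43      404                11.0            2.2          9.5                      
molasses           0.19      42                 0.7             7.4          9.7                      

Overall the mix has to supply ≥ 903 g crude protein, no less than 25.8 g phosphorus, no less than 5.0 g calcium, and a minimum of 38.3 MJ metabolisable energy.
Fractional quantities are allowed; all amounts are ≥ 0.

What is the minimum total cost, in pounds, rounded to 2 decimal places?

Let x1 = kg of DDGS, x2 = kg of sorghum, x3 = kg of soybean meal, x4 = kg of cottonseed meal, x5 = kg of molasses.
Minimize 0.34x1 + 0.2x2 + 0.47x3 + 0.43x4 + 0.19x5 s.t.:
  294x1 + 97x2 + 479x3 + 404x4 + 42x5 ≥ 903   (crude protein)
  8x1 + 3.3x2 + 7.1x3 + 11x4 + 0.7x5 ≥ 25.8   (phosphorus)
  0.7x1 + 0.3x2 + 2.9x3 + 2.2x4 + 7.4x5 ≥ 5   (calcium)
  12.8x1 + 13.1x2 + 10.8x3 + 9.5x4 + 9.7x5 ≥ 38.3   (metabolisable energy)
  x1, x2, x3, x4, x5 ≥ 0.
At the optimum only DDGS, cottonseed meal, molasses are positive (sorghum, soybean meal = 0). There the phosphorus, calcium, metabolisable energy constraints are tight.
Optimal quantities: DDGS = 2.311 kg, cottonseed meal = 0.648 kg, molasses = 0.2644 kg.
Objective = 0.34·2.311 + 0.43·0.648 + 0.19·0.2644 = 1.1146.

£1.11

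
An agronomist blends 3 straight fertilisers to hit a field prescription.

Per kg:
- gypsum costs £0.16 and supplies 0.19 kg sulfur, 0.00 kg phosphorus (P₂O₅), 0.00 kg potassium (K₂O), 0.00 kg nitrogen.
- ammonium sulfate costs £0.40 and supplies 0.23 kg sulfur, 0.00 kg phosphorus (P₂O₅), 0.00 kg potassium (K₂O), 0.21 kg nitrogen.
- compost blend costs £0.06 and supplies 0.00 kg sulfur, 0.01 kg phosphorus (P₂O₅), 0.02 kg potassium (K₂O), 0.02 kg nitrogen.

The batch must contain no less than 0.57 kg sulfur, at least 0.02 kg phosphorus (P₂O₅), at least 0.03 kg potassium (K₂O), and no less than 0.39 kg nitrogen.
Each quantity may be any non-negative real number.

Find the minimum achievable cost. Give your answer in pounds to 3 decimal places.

This is a linear program. Let x1 = kg of gypsum, x2 = kg of ammonium sulfate, x3 = kg of compost blend.
min 0.16x1 + 0.4x2 + 0.06x3 with:
  0.19x1 + 0.23x2 ≥ 0.57   (sulfur)
  0.01x3 ≥ 0.02   (phosphorus (P₂O₅))
  0.02x3 ≥ 0.03   (potassium (K₂O))
  0.21x2 + 0.02x3 ≥ 0.39   (nitrogen)
  x1, x2, x3 ≥ 0.
All 3 inputs are positive at the optimum. Binding constraints: sulfur, phosphorus (P₂O₅), nitrogen.
Optimal quantities: gypsum = 0.9825 kg, ammonium sulfate = 1.667 kg, compost blend = 2 kg.
Hence cost = 0.16·0.9825 + 0.4·1.667 + 0.06·2 = £0.94400.

£0.944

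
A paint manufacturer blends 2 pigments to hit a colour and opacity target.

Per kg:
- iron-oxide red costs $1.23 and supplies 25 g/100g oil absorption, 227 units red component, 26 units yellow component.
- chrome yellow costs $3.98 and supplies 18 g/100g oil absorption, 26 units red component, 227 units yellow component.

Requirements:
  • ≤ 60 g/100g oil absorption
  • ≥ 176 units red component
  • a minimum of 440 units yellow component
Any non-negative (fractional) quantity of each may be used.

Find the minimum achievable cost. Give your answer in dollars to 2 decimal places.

$8.15

This is a linear program. Let x1 = kg of iron-oxide red, x2 = kg of chrome yellow.
min 1.23x1 + 3.98x2 with:
  25x1 + 18x2 ≤ 60   (oil absorption)
  227x1 + 26x2 ≥ 176   (red component)
  26x1 + 227x2 ≥ 440   (yellow component)
  x1, x2 ≥ 0.
Both inputs are positive at the optimum. Binding constraints: red component and yellow component.
That vertex is x1 = 0.5607, x2 = 1.874.
Cost = 1.23·0.5607 + 3.98·1.874 = 8.1482.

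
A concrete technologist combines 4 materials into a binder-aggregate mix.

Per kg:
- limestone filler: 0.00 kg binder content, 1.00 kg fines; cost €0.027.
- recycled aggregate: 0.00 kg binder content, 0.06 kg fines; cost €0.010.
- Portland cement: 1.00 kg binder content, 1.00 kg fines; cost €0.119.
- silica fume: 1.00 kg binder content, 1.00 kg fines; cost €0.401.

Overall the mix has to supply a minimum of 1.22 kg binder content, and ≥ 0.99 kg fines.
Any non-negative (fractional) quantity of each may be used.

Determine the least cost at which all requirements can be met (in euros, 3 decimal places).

€0.145

Set it up as a linear program. Let x1 = kg of limestone filler, x2 = kg of recycled aggregate, x3 = kg of Portland cement, x4 = kg of silica fume.
Minimise 0.027x1 + 0.01x2 + 0.119x3 + 0.401x4 s.t.:
  1x3 + 1x4 ≥ 1.22   (binder content)
  1x1 + 0.06x2 + 1x3 + 1x4 ≥ 0.99   (fines)
  x1, x2, x3, x4 ≥ 0.
At the optimum only Portland cement is positive (limestone filler, recycled aggregate, silica fume = 0). The binder content requirement is met with equality.
Optimal quantities: Portland cement = 1.22 kg.
Total cost: 0.119·1.22 = 0.14518.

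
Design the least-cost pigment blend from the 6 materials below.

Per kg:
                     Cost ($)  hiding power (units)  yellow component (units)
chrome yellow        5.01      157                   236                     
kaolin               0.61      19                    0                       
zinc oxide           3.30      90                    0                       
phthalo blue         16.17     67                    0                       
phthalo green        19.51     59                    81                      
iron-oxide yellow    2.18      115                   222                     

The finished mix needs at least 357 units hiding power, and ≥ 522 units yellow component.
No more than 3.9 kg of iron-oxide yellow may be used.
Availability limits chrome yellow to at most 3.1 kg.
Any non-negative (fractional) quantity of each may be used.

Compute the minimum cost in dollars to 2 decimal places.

$6.77

Let x1 = kg of chrome yellow, x2 = kg of kaolin, x3 = kg of zinc oxide, x4 = kg of phthalo blue, x5 = kg of phthalo green, x6 = kg of iron-oxide yellow.
min 5.01x1 + 0.61x2 + 3.3x3 + 16.17x4 + 19.51x5 + 2.18x6 with:
  157x1 + 19x2 + 90x3 + 67x4 + 59x5 + 115x6 ≥ 357   (hiding power)
  236x1 + 81x5 + 222x6 ≥ 522   (yellow component)
  x6 ≤ 3.9
  x1 ≤ 3.1
  x1, x2, x3, x4, x5, x6 ≥ 0.
The cheapest feasible vertex uses only iron-oxide yellow; chrome yellow, kaolin, zinc oxide, phthalo blue, phthalo green are not used. The hiding power requirement is met with equality.
So iron-oxide yellow = 3.104 kg.
Total cost: 2.18·3.104 = 6.7667.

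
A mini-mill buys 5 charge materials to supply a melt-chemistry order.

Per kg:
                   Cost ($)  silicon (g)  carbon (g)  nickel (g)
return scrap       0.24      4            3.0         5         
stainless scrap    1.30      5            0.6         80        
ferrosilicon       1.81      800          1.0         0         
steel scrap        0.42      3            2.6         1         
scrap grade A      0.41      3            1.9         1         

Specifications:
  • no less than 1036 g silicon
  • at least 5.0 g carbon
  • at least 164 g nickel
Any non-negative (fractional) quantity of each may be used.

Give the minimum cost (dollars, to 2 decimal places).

Let x1 = kg of return scrap, x2 = kg of stainless scrap, x3 = kg of ferrosilicon, x4 = kg of steel scrap, x5 = kg of scrap grade A.
Minimise 0.24x1 + 1.3x2 + 1.81x3 + 0.42x4 + 0.41x5 subject to:
  4x1 + 5x2 + 800x3 + 3x4 + 3x5 ≥ 1036   (silicon)
  3x1 + 0.6x2 + 1x3 + 2.6x4 + 1.9x5 ≥ 5   (carbon)
  5x1 + 80x2 + 1x4 + 1x5 ≥ 164   (nickel)
  x1, x2, x3, x4, x5 ≥ 0.
The optimal basis is {return scrap, stainless scrap, ferrosilicon}; steel scrap, scrap grade A drop out. The silicon, carbon, nickel requirements are met with equality.
So return scrap = 0.8411 kg, stainless scrap = 1.997 kg, ferrosilicon = 1.278 kg.
Cost = 0.24·0.8411 + 1.3·1.997 + 1.81·1.278 = 5.1111.

$5.11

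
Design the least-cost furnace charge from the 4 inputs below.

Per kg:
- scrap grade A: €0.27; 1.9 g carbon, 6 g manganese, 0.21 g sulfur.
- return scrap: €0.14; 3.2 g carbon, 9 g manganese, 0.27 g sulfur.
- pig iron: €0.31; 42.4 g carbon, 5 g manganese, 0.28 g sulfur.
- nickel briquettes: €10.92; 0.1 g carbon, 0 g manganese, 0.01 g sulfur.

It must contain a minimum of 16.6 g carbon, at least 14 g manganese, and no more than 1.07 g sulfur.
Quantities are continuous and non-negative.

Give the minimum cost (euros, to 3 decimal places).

This is a linear program. Let x1 = kg of scrap grade A, x2 = kg of return scrap, x3 = kg of pig iron, x4 = kg of nickel briquettes.
Minimise 0.27x1 + 0.14x2 + 0.31x3 + 10.92x4 with:
  1.9x1 + 3.2x2 + 42.4x3 + 0.1x4 ≥ 16.6   (carbon)
  6x1 + 9x2 + 5x3 ≥ 14   (manganese)
  0.21x1 + 0.27x2 + 0.28x3 + 0.01x4 ≤ 1.07   (sulfur)
  x1, x2, x3, x4 ≥ 0.
The cheapest feasible vertex uses only return scrap, pig iron; scrap grade A, nickel briquettes are not used. There the carbon and manganese constraints are tight.
Solving gives x2 = 1.397, x3 = 0.2861.
Objective = 0.14·1.397 + 0.31·0.2861 = 0.28427.

€0.284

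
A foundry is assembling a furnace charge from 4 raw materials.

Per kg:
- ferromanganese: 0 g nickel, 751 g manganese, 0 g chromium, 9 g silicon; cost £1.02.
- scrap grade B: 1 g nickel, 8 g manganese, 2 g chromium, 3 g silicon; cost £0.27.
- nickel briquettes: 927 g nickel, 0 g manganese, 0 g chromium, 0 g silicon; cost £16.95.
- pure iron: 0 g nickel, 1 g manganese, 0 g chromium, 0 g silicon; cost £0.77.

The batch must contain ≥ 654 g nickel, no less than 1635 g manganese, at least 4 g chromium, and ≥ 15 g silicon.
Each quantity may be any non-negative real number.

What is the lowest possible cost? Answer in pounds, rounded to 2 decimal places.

Set it up as a linear program. Let x1 = kg of ferromanganese, x2 = kg of scrap grade B, x3 = kg of nickel briquettes, x4 = kg of pure iron.
Minimize 1.02x1 + 0.27x2 + 16.95x3 + 0.77x4 subject to:
  1x2 + 927x3 ≥ 654   (nickel)
  751x1 + 8x2 + 1x4 ≥ 1635   (manganese)
  2x2 ≥ 4   (chromium)
  9x1 + 3x2 ≥ 15   (silicon)
  x1, x2, x3, x4 ≥ 0.
The optimal basis is {ferromanganese, scrap grade B, nickel briquettes}; pure iron drops out. Binding constraints: nickel, manganese, chromium.
So ferromanganese = 2.156 kg, scrap grade B = 2 kg, nickel briquettes = 0.7033 kg.
Hence cost = 1.02·2.156 + 0.27·2 + 16.95·0.7033 = £14.6601.

£14.66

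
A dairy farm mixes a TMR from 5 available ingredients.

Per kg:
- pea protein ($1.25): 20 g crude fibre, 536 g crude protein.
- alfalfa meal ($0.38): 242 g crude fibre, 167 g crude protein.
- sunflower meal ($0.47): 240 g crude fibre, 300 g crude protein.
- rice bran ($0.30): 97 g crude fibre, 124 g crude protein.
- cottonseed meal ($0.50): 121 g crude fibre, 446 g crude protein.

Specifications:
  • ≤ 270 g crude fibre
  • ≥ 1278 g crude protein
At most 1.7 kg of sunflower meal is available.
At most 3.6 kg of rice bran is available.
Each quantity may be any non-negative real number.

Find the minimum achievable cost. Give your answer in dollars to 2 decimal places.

$1.83

Treat it as an LP. Let x1 = kg of pea protein, x2 = kg of alfalfa meal, x3 = kg of sunflower meal, x4 = kg of rice bran, x5 = kg of cottonseed meal.
Minimize 1.25x1 + 0.38x2 + 0.47x3 + 0.3x4 + 0.5x5 s.t.:
  20x1 + 242x2 + 240x3 + 97x4 + 121x5 ≤ 270   (crude fibre)
  536x1 + 167x2 + 300x3 + 124x4 + 446x5 ≥ 1278   (crude protein)
  x3 ≤ 1.7
  x4 ≤ 3.6
  x1, x2, x3, x4, x5 ≥ 0.
The minimum-cost mix takes nothing from alfalfa meal, sunflower meal, rice bran — only pea protein, cottonseed meal. There the crude fibre and crude protein constraints are tight.
Optimal quantities: pea protein = 0.6117 kg, cottonseed meal = 2.13 kg.
Total cost: 1.25·0.6117 + 0.5·2.13 = 1.8296.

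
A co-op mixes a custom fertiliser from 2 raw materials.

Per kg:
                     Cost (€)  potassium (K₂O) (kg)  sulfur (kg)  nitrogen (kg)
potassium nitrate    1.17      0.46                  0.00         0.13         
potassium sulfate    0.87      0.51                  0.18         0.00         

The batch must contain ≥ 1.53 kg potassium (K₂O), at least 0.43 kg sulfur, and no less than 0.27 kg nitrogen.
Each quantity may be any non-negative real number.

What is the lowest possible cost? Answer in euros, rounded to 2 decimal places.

€4.51

Set it up as a linear program. Let x1 = kg of potassium nitrate, x2 = kg of potassium sulfate.
Minimise 1.17x1 + 0.87x2 subject to:
  0.46x1 + 0.51x2 ≥ 1.53   (potassium (K₂O))
  0.18x2 ≥ 0.43   (sulfur)
  0.13x1 ≥ 0.27   (nitrogen)
  x1, x2 ≥ 0.
Both inputs are positive at the optimum. There the sulfur and nitrogen constraints are tight.
Optimal quantities: potassium nitrate = 2.077 kg, potassium sulfate = 2.389 kg.
Total cost: 1.17·2.077 + 0.87·2.389 = 4.5085.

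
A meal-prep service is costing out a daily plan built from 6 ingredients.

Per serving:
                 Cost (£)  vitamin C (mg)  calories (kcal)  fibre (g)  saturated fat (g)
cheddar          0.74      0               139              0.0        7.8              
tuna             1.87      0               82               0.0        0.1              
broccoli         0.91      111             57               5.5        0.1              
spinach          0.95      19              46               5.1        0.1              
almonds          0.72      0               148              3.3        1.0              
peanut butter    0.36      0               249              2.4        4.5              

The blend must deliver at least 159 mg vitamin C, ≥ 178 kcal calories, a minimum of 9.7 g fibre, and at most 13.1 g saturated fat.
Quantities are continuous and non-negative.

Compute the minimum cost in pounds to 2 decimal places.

Let x1 = servings of cheddar, x2 = servings of tuna, x3 = servings of broccoli, x4 = servings of spinach, x5 = servings of almonds, x6 = servings of peanut butter.
Minimise 0.74x1 + 1.87x2 + 0.91x3 + 0.95x4 + 0.72x5 + 0.36x6 s.t.:
  111x3 + 19x4 ≥ 159   (vitamin C)
  139x1 + 82x2 + 57x3 + 46x4 + 148x5 + 249x6 ≥ 178   (calories)
  5.5x3 + 5.1x4 + 3.3x5 + 2.4x6 ≥ 9.7   (fibre)
  7.8x1 + 0.1x2 + 0.1x3 + 0.1x4 + 1x5 + 4.5x6 ≤ 13.1   (saturated fat)
  x1, x2, x3, x4, x5, x6 ≥ 0.
The minimum-cost mix takes nothing from cheddar, tuna, spinach, almonds — only broccoli, peanut butter. There the vitamin C and fibre constraints are tight.
So broccoli = 1.432 servings, peanut butter = 0.759 servings.
Cost = 0.91·1.432 + 0.36·0.759 = 1.5764.

£1.58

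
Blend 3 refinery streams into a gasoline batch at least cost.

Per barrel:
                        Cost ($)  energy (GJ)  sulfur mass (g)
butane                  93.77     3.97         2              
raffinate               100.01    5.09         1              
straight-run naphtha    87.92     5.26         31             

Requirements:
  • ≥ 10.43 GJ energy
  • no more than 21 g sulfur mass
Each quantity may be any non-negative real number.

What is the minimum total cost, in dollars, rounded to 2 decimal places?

$195.17

Let x1 = barrels of butane, x2 = barrels of raffinate, x3 = barrels of straight-run naphtha.
Minimize 93.77x1 + 100.01x2 + 87.92x3 with:
  3.97x1 + 5.09x2 + 5.26x3 ≥ 10.43   (energy)
  2x1 + 1x2 + 31x3 ≤ 21   (sulfur mass)
  x1, x2, x3 ≥ 0.
The minimum-cost mix takes nothing from butane — only raffinate, straight-run naphtha. There the energy and sulfur mass constraints are tight.
Optimal quantities: raffinate = 1.3956 barrels, straight-run naphtha = 0.6324 barrels.
Hence cost = 100.01·1.3956 + 87.92·0.6324 = $195.1746.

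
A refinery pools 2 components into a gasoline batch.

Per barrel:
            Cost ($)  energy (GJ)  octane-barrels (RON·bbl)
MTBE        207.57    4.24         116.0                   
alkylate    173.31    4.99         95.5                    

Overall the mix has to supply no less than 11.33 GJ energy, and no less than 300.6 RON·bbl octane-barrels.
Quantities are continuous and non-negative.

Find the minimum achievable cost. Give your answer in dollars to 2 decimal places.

$538.45

Let x1 = barrels of MTBE, x2 = barrels of alkylate.
min 207.57x1 + 173.31x2 with:
  4.24x1 + 4.99x2 ≥ 11.33   (energy)
  116x1 + 95.5x2 ≥ 300.6   (octane-barrels)
  x1, x2 ≥ 0.
Both inputs are positive at the optimum. Binding constraints: energy and octane-barrels.
Solving gives x1 = 2.4033, x2 = 0.22847.
Total cost: 207.57·2.4033 + 173.31·0.22847 = 538.4491.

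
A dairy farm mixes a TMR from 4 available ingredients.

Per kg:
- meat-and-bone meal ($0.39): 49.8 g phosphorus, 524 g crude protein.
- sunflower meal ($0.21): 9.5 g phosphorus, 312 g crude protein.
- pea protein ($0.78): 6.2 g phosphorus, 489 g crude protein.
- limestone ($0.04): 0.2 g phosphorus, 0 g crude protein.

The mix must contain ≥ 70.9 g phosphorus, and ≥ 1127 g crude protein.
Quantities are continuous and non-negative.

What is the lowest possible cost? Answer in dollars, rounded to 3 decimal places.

$0.799

Set it up as a linear program. Let x1 = kg of meat-and-bone meal, x2 = kg of sunflower meal, x3 = kg of pea protein, x4 = kg of limestone.
min 0.39x1 + 0.21x2 + 0.78x3 + 0.04x4 s.t.:
  49.8x1 + 9.5x2 + 6.2x3 + 0.2x4 ≥ 70.9   (phosphorus)
  524x1 + 312x2 + 489x3 ≥ 1127   (crude protein)
  x1, x2, x3, x4 ≥ 0.
The minimum-cost mix takes nothing from pea protein, limestone — only meat-and-bone meal, sunflower meal. Binding constraints: phosphorus and crude protein.
Solving gives x1 = 1.081, x2 = 1.797.
Total cost: 0.39·1.081 + 0.21·1.797 = 0.79896.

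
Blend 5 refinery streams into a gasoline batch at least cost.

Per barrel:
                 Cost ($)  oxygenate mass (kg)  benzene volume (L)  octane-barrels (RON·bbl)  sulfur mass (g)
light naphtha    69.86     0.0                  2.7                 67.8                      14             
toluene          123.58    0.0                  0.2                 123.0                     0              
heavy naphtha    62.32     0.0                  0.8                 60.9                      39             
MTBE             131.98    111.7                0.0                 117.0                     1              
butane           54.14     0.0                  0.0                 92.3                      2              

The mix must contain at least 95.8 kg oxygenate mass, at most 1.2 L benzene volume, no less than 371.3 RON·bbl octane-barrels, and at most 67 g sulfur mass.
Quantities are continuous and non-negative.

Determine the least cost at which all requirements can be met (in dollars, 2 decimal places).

Treat it as an LP. Let x1 = barrels of light naphtha, x2 = barrels of toluene, x3 = barrels of heavy naphtha, x4 = barrels of MTBE, x5 = barrels of butane.
Minimize 69.86x1 + 123.58x2 + 62.32x3 + 131.98x4 + 54.14x5 with:
  111.7x4 ≥ 95.8   (oxygenate mass)
  2.7x1 + 0.2x2 + 0.8x3 ≤ 1.2   (benzene volume)
  67.8x1 + 123x2 + 60.9x3 + 117x4 + 92.3x5 ≥ 371.3   (octane-barrels)
  14x1 + 39x3 + 1x4 + 2x5 ≤ 67   (sulfur mass)
  x1, x2, x3, x4, x5 ≥ 0.
At the optimum only MTBE, butane are positive (light naphtha, toluene, heavy naphtha = 0). The oxygenate mass and octane-barrels requirements are met with equality.
So MTBE = 0.85765 barrels, butane = 2.9356 barrels.
Cost = 131.98·0.85765 + 54.14·2.9356 = 272.1260.

$272.13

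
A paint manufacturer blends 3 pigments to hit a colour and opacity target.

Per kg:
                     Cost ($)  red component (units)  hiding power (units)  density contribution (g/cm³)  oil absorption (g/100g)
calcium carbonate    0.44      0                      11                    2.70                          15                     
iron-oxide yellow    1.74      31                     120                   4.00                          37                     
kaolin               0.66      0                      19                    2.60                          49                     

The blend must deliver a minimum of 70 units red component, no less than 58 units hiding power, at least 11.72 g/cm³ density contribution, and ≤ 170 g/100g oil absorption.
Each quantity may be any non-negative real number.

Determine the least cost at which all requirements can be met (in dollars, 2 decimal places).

Treat it as an LP. Let x1 = kg of calcium carbonate, x2 = kg of iron-oxide yellow, x3 = kg of kaolin.
Minimize 0.44x1 + 1.74x2 + 0.66x3 with:
  31x2 ≥ 70   (red component)
  11x1 + 120x2 + 19x3 ≥ 58   (hiding power)
  2.7x1 + 4x2 + 2.6x3 ≥ 11.72   (density contribution)
  15x1 + 37x2 + 49x3 ≤ 170   (oil absorption)
  x1, x2, x3 ≥ 0.
The minimum-cost mix takes nothing from kaolin — only calcium carbonate, iron-oxide yellow. There the red component and density contribution constraints are tight.
So calcium carbonate = 0.9955 kg, iron-oxide yellow = 2.258 kg.
Cost = 0.44·0.9955 + 1.74·2.258 = 4.3669.

$4.37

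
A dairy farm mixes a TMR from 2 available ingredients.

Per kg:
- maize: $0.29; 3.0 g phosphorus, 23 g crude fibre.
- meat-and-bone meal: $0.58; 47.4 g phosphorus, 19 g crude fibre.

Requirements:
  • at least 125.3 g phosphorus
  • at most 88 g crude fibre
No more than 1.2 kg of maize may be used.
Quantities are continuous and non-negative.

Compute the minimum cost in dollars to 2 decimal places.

$1.53

Treat it as an LP. Let x1 = kg of maize, x2 = kg of meat-and-bone meal.
Minimise 0.29x1 + 0.58x2 with:
  3x1 + 47.4x2 ≥ 125.3   (phosphorus)
  23x1 + 19x2 ≤ 88   (crude fibre)
  x1 ≤ 1.2
  x1, x2 ≥ 0.
At the optimum only meat-and-bone meal is positive (maize = 0). Binding constraint: phosphorus.
That vertex is x2 = 2.643.
Hence cost = 0.58·2.643 = $1.5329.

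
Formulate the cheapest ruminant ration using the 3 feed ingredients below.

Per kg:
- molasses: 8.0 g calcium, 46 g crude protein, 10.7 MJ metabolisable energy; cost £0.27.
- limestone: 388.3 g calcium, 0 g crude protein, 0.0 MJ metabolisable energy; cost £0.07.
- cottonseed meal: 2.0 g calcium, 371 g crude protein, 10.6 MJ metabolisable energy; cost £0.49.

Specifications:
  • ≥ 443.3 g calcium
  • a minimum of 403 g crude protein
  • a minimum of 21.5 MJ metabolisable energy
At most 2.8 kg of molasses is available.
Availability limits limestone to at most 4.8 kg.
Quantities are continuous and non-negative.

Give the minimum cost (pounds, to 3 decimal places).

£0.833

Let x1 = kg of molasses, x2 = kg of limestone, x3 = kg of cottonseed meal.
Minimise 0.27x1 + 0.07x2 + 0.49x3 subject to:
  8x1 + 388.3x2 + 2x3 ≥ 443.3   (calcium)
  46x1 + 371x3 ≥ 403   (crude protein)
  10.7x1 + 10.6x3 ≥ 21.5   (metabolisable energy)
  x1 ≤ 2.8
  x2 ≤ 4.8
  x1, x2, x3 ≥ 0.
All 3 inputs are positive at the optimum. The calcium, crude protein, metabolisable energy requirements are met with equality.
That vertex is x1 = 1.064, x2 = 1.115, x3 = 0.9543.
Hence cost = 0.27·1.064 + 0.07·1.115 + 0.49·0.9543 = £0.83294.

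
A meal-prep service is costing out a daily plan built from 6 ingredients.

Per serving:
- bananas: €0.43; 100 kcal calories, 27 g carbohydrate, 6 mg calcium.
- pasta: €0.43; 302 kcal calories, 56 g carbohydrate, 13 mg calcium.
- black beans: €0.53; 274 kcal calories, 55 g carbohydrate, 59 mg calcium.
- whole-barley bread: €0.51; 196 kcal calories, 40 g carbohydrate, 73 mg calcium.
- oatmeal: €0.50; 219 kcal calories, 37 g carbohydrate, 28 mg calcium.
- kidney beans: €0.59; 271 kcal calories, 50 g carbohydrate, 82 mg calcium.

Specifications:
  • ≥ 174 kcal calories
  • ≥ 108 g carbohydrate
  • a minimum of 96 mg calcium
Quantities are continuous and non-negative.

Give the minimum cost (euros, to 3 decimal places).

€0.994

Set it up as a linear program. Let x1 = servings of bananas, x2 = servings of pasta, x3 = servings of black beans, x4 = servings of whole-barley bread, x5 = servings of oatmeal, x6 = servings of kidney beans.
Minimise 0.43x1 + 0.43x2 + 0.53x3 + 0.51x4 + 0.5x5 + 0.59x6 subject to:
  100x1 + 302x2 + 274x3 + 196x4 + 219x5 + 271x6 ≥ 174   (calories)
  27x1 + 56x2 + 55x3 + 40x4 + 37x5 + 50x6 ≥ 108   (carbohydrate)
  6x1 + 13x2 + 59x3 + 73x4 + 28x5 + 82x6 ≥ 96   (calcium)
  x1, x2, x3, x4, x5, x6 ≥ 0.
The cheapest feasible vertex uses only pasta, black beans; bananas, whole-barley bread, oatmeal, kidney beans are not used. There the carbohydrate and calcium constraints are tight.
That vertex is x2 = 0.4218, x3 = 1.534.
Total cost: 0.43·0.4218 + 0.53·1.534 = 0.99439.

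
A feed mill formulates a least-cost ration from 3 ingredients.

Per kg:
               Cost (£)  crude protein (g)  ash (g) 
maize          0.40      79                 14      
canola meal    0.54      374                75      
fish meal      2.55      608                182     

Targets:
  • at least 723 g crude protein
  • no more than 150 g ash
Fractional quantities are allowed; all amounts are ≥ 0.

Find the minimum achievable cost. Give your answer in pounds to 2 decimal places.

£1.04

Let x1 = kg of maize, x2 = kg of canola meal, x3 = kg of fish meal.
Minimise 0.4x1 + 0.54x2 + 2.55x3 subject to:
  79x1 + 374x2 + 608x3 ≥ 723   (crude protein)
  14x1 + 75x2 + 182x3 ≤ 150   (ash)
  x1, x2, x3 ≥ 0.
The minimum-cost mix takes nothing from maize, fish meal — only canola meal. Binding constraint: crude protein.
Optimal quantities: canola meal = 1.933 kg.
Hence cost = 0.54·1.933 = £1.0438.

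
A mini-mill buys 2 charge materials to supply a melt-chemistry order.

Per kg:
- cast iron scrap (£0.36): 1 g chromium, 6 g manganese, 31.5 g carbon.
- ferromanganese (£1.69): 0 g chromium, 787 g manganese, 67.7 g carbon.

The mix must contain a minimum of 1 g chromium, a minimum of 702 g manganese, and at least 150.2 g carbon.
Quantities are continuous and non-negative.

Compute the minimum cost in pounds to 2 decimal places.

£2.51

Let x1 = kg of cast iron scrap, x2 = kg of ferromanganese.
min 0.36x1 + 1.69x2 s.t.:
  1x1 ≥ 1   (chromium)
  6x1 + 787x2 ≥ 702   (manganese)
  31.5x1 + 67.7x2 ≥ 150.2   (carbon)
  x1, x2 ≥ 0.
Both inputs are positive at the optimum. The manganese and carbon requirements are met with equality.
That vertex is x1 = 2.899, x2 = 0.8699.
Objective = 0.36·2.899 + 1.69·0.8699 = 2.5138.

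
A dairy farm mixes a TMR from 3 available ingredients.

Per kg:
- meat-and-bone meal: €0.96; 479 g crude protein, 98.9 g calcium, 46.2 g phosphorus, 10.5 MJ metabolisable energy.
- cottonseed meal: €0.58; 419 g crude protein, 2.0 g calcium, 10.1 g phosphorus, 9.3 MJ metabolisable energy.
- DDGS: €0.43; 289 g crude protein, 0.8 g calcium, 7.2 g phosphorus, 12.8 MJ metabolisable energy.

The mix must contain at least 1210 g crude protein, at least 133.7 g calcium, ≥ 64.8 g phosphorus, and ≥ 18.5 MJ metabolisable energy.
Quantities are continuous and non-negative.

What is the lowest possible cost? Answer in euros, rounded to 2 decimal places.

€2.07

Set it up as a linear program. Let x1 = kg of meat-and-bone meal, x2 = kg of cottonseed meal, x3 = kg of DDGS.
Minimize 0.96x1 + 0.58x2 + 0.43x3 s.t.:
  479x1 + 419x2 + 289x3 ≥ 1210   (crude protein)
  98.9x1 + 2x2 + 0.8x3 ≥ 133.7   (calcium)
  46.2x1 + 10.1x2 + 7.2x3 ≥ 64.8   (phosphorus)
  10.5x1 + 9.3x2 + 12.8x3 ≥ 18.5   (metabolisable energy)
  x1, x2, x3 ≥ 0.
The optimal basis is {meat-and-bone meal, cottonseed meal}; DDGS drops out. There the crude protein and calcium constraints are tight.
Optimal quantities: meat-and-bone meal = 1.324 kg, cottonseed meal = 1.374 kg.
Objective = 0.96·1.324 + 0.58·1.374 = 2.0680.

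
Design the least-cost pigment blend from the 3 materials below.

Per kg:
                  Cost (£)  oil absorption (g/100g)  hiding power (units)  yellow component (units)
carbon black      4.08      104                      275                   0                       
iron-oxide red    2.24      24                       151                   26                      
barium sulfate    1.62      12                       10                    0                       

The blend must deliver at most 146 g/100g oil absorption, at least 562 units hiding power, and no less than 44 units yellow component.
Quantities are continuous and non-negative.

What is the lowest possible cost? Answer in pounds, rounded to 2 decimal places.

£8.34

This is a linear program. Let x1 = kg of carbon black, x2 = kg of iron-oxide red, x3 = kg of barium sulfate.
min 4.08x1 + 2.24x2 + 1.62x3 subject to:
  104x1 + 24x2 + 12x3 ≤ 146   (oil absorption)
  275x1 + 151x2 + 10x3 ≥ 562   (hiding power)
  26x2 ≥ 44   (yellow component)
  x1, x2, x3 ≥ 0.
The cheapest feasible vertex uses only iron-oxide red; carbon black, barium sulfate are not used. Binding constraint: hiding power.
That vertex is x2 = 3.722.
Cost = 2.24·3.722 = 8.3373.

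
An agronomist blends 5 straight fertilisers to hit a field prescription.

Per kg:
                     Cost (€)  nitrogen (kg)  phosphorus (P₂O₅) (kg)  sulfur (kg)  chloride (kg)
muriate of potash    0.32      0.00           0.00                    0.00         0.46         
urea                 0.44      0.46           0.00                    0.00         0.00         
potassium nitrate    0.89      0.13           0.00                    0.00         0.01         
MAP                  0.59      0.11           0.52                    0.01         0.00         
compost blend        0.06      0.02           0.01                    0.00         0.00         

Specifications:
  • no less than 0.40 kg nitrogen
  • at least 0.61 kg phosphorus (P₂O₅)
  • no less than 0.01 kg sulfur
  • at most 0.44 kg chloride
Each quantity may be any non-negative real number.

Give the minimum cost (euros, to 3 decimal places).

€0.951

Let x1 = kg of muriate of potash, x2 = kg of urea, x3 = kg of potassium nitrate, x4 = kg of MAP, x5 = kg of compost blend.
min 0.32x1 + 0.44x2 + 0.89x3 + 0.59x4 + 0.06x5 s.t.:
  0.46x2 + 0.13x3 + 0.11x4 + 0.02x5 ≥ 0.4   (nitrogen)
  0.52x4 + 0.01x5 ≥ 0.61   (phosphorus (P₂O₅))
  0.01x4 ≥ 0.01   (sulfur)
  0.46x1 + 0.01x3 ≤ 0.44   (chloride)
  x1, x2, x3, x4, x5 ≥ 0.
The cheapest feasible vertex uses only urea, MAP; muriate of potash, potassium nitrate, compost blend are not used. There the nitrogen and phosphorus (P₂O₅) constraints are tight.
Solving gives x2 = 0.589, x4 = 1.173.
Hence cost = 0.44·0.589 + 0.59·1.173 = €0.95123.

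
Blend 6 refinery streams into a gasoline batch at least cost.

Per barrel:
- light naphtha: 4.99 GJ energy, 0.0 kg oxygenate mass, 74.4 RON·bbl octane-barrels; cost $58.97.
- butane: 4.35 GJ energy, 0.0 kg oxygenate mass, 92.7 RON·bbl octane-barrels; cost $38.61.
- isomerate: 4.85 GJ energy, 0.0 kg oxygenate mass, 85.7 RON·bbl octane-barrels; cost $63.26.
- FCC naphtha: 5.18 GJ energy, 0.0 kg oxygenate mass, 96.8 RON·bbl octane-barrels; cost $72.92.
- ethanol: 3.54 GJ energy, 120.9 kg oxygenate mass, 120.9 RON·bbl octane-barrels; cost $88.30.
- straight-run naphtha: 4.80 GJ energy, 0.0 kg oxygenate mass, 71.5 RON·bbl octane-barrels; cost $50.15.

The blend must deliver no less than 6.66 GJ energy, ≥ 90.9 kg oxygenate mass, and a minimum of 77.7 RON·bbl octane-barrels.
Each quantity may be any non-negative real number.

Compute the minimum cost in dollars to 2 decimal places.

Let x1 = barrels of light naphtha, x2 = barrels of butane, x3 = barrels of isomerate, x4 = barrels of FCC naphtha, x5 = barrels of ethanol, x6 = barrels of straight-run naphtha.
Minimize 58.97x1 + 38.61x2 + 63.26x3 + 72.92x4 + 88.3x5 + 50.15x6 subject to:
  4.99x1 + 4.35x2 + 4.85x3 + 5.18x4 + 3.54x5 + 4.8x6 ≥ 6.66   (energy)
  120.9x5 ≥ 90.9   (oxygenate mass)
  74.4x1 + 92.7x2 + 85.7x3 + 96.8x4 + 120.9x5 + 71.5x6 ≥ 77.7   (octane-barrels)
  x1, x2, x3, x4, x5, x6 ≥ 0.
The optimal basis is {butane, ethanol}; light naphtha, isomerate, FCC naphtha, straight-run naphtha drop out. Binding constraints: energy and oxygenate mass.
Solving gives x2 = 0.9192, x5 = 0.7519.
Cost = 38.61·0.9192 + 88.3·0.7519 = 101.8831.

$101.88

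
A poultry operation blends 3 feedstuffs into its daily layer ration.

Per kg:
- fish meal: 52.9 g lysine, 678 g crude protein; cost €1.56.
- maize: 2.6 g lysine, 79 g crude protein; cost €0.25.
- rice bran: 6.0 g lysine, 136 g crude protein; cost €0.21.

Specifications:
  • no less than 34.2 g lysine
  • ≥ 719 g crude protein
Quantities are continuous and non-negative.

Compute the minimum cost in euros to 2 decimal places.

€1.17

Treat it as an LP. Let x1 = kg of fish meal, x2 = kg of maize, x3 = kg of rice bran.
Minimize 1.56x1 + 0.25x2 + 0.21x3 subject to:
  52.9x1 + 2.6x2 + 6x3 ≥ 34.2   (lysine)
  678x1 + 79x2 + 136x3 ≥ 719   (crude protein)
  x1, x2, x3 ≥ 0.
At the optimum only fish meal, rice bran are positive (maize = 0). There the lysine and crude protein constraints are tight.
So fish meal = 0.1079 kg, rice bran = 4.749 kg.
Cost = 1.56·0.1079 + 0.21·4.749 = 1.1656.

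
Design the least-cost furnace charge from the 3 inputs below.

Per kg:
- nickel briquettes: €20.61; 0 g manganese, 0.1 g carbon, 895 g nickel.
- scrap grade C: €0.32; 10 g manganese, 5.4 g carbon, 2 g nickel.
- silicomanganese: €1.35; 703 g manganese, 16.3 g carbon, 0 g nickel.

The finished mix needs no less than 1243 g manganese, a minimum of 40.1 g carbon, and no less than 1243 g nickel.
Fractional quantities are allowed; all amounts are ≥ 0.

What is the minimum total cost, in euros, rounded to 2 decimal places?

Let x1 = kg of nickel briquettes, x2 = kg of scrap grade C, x3 = kg of silicomanganese.
Minimise 20.61x1 + 0.32x2 + 1.35x3 with:
  10x2 + 703x3 ≥ 1243   (manganese)
  0.1x1 + 5.4x2 + 16.3x3 ≥ 40.1   (carbon)
  895x1 + 2x2 ≥ 1243   (nickel)
  x1, x2, x3 ≥ 0.
All 3 inputs are positive at the optimum. There the manganese, carbon, nickel constraints are tight.
So nickel briquettes = 1.384 kg, scrap grade C = 2.156 kg, silicomanganese = 1.737 kg.
Hence cost = 20.61·1.384 + 0.32·2.156 + 1.35·1.737 = €31.5591.

€31.56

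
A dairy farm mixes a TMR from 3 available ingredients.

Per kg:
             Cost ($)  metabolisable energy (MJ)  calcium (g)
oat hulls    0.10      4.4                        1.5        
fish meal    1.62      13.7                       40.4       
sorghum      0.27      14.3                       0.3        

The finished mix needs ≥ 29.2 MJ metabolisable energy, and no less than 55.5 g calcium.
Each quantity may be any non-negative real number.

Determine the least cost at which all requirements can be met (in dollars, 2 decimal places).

Set it up as a linear program. Let x1 = kg of oat hulls, x2 = kg of fish meal, x3 = kg of sorghum.
Minimize 0.1x1 + 1.62x2 + 0.27x3 s.t.:
  4.4x1 + 13.7x2 + 14.3x3 ≥ 29.2   (metabolisable energy)
  1.5x1 + 40.4x2 + 0.3x3 ≥ 55.5   (calcium)
  x1, x2, x3 ≥ 0.
The cheapest feasible vertex uses only oat hulls, fish meal; sorghum is not used. The metabolisable energy and calcium requirements are met with equality.
That vertex is x1 = 2.667, x2 = 1.275.
Total cost: 0.1·2.667 + 1.62·1.275 = 2.3322.

$2.33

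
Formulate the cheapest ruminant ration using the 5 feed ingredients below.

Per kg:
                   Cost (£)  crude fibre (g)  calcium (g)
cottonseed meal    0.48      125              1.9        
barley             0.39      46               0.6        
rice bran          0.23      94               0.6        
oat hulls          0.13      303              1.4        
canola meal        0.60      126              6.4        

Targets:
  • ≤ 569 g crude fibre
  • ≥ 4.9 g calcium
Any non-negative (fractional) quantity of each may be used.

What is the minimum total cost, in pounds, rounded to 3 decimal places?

Let x1 = kg of cottonseed meal, x2 = kg of barley, x3 = kg of rice bran, x4 = kg of oat hulls, x5 = kg of canola meal.
Minimize 0.48x1 + 0.39x2 + 0.23x3 + 0.13x4 + 0.6x5 s.t.:
  125x1 + 46x2 + 94x3 + 303x4 + 126x5 ≤ 569   (crude fibre)
  1.9x1 + 0.6x2 + 0.6x3 + 1.4x4 + 6.4x5 ≥ 4.9   (calcium)
  x1, x2, x3, x4, x5 ≥ 0.
At the optimum only oat hulls, canola meal are positive (cottonseed meal, barley, rice bran = 0). Binding constraints: crude fibre and calcium.
So oat hulls = 1.716 kg, canola meal = 0.3903 kg.
Cost = 0.13·1.716 + 0.6·0.3903 = 0.45726.

£0.457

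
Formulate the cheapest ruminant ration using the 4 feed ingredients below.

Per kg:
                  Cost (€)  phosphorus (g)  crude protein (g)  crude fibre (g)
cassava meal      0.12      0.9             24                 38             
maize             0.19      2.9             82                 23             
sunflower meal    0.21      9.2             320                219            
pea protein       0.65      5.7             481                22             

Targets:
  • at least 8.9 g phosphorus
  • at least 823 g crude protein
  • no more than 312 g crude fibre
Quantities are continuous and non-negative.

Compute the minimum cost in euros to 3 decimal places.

€0.814

Let x1 = kg of cassava meal, x2 = kg of maize, x3 = kg of sunflower meal, x4 = kg of pea protein.
min 0.12x1 + 0.19x2 + 0.21x3 + 0.65x4 s.t.:
  0.9x1 + 2.9x2 + 9.2x3 + 5.7x4 ≥ 8.9   (phosphorus)
  24x1 + 82x2 + 320x3 + 481x4 ≥ 823   (crude protein)
  38x1 + 23x2 + 219x3 + 22x4 ≤ 312   (crude fibre)
  x1, x2, x3, x4 ≥ 0.
The minimum-cost mix takes nothing from cassava meal, maize — only sunflower meal, pea protein. There the crude protein and crude fibre constraints are tight.
Optimal quantities: sunflower meal = 1.3425 kg, pea protein = 0.81788 kg.
Hence cost = 0.21·1.3425 + 0.65·0.81788 = €0.81355.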